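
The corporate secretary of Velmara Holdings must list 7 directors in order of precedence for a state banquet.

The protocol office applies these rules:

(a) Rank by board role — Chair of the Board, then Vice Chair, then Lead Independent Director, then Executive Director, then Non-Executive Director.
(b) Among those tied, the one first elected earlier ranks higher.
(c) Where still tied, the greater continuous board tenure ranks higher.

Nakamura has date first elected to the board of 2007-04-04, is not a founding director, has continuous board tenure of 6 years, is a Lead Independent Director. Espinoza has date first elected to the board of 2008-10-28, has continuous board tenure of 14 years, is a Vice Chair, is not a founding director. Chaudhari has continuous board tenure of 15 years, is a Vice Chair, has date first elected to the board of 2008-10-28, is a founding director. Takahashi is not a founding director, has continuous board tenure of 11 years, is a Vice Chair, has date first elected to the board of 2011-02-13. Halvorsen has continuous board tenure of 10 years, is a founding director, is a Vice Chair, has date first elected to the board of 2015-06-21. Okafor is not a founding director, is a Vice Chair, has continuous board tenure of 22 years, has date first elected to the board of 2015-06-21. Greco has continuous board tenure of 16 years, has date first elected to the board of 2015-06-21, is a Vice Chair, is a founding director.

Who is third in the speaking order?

Takahashi

By board role: Chaudhari, Espinoza, Takahashi, Okafor, Greco and Halvorsen (Vice Chair); then Nakamura (Lead Independent Director).
Among Chaudhari, Espinoza, Takahashi, Okafor, Greco and Halvorsen, by date first elected to the board (earlier first): Chaudhari and Espinoza (2008-10-28) before Takahashi (2011-02-13) before Okafor, Greco and Halvorsen (2015-06-21).
Among Chaudhari and Espinoza, by continuous board tenure (higher first): Chaudhari (15 years) before Espinoza (14 years).
Among Okafor, Greco and Halvorsen, by continuous board tenure (higher first): Okafor (22 years) before Greco (16 years) before Halvorsen (10 years).
Order: Chaudhari, Espinoza, Takahashi, Okafor, Greco, Halvorsen, Nakamura.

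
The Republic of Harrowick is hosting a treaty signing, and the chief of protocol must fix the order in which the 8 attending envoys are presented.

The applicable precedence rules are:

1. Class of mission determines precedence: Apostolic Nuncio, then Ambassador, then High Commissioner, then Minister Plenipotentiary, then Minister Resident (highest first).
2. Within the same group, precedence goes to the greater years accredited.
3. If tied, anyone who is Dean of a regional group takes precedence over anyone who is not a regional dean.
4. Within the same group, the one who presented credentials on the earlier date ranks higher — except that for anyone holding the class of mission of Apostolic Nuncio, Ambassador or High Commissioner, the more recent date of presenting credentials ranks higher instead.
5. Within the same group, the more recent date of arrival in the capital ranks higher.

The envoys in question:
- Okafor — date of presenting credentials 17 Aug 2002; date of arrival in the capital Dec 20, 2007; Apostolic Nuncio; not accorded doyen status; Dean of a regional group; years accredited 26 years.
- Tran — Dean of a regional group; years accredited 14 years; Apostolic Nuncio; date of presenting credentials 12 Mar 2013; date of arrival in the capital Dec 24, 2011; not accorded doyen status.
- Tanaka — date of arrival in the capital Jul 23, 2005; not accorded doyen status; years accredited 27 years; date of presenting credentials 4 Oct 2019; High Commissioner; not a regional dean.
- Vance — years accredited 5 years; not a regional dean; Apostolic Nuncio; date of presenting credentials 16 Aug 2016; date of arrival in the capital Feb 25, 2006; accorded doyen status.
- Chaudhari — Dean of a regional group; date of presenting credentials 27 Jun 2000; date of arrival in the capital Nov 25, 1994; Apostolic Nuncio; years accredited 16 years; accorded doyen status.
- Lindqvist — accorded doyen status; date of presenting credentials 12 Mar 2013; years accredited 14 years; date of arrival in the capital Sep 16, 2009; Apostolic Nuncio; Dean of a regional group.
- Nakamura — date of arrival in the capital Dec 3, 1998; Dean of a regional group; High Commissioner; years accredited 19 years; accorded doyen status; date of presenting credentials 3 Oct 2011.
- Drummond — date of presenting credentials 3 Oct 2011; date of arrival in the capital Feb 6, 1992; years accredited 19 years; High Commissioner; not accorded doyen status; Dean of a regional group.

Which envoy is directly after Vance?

By class of mission: Okafor, Chaudhari, Tran, Lindqvist and Vance (Apostolic Nuncio); then Tanaka, Nakamura and Drummond (High Commissioner).
Among Okafor, Chaudhari, Tran, Lindqvist and Vance, by years accredited (higher first): Okafor (26 years) before Chaudhari (16 years) before Tran and Lindqvist (14 years) before Vance (5 years).
Tran and Lindqvist are each Dean of a regional group, so the next rule applies.
Tran and Lindqvist both have date of presenting credentials 12 Mar 2013, so the next rule applies.
Among Tran and Lindqvist, by date of arrival in the capital (later first): Tran (Dec 24, 2011) before Lindqvist (Sep 16, 2009).
Among Tanaka, Nakamura and Drummond, by years accredited (higher first): Tanaka (27 years) before Nakamura and Drummond (19 years).
Nakamura and Drummond are each Dean of a regional group, so the next rule applies.
Nakamura and Drummond both have date of presenting credentials 3 Oct 2011, so the next rule applies.
Among Nakamura and Drummond, by date of arrival in the capital (later first): Nakamura (Dec 3, 1998) before Drummond (Feb 6, 1992).
Order: Okafor, Chaudhari, Tran, Lindqvist, Vance, Tanaka, Nakamura, Drummond.

Tanaka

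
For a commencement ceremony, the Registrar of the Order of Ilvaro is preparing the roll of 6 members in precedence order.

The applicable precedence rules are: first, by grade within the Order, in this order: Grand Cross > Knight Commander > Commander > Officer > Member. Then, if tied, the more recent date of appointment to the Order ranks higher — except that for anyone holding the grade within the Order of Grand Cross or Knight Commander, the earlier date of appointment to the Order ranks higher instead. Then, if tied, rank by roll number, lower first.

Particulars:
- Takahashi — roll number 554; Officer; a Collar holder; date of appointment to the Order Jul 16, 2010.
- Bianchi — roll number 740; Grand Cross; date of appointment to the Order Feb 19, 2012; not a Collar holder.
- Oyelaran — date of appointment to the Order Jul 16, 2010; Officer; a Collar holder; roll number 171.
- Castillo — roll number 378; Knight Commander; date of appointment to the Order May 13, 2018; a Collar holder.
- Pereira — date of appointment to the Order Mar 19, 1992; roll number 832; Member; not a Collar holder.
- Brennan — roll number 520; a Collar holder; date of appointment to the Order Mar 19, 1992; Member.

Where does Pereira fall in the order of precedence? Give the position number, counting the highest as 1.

By grade within the Order: Bianchi (Grand Cross); then Castillo (Knight Commander); then Oyelaran and Takahashi (Officer); then Brennan and Pereira (Member).
Oyelaran and Takahashi both have date of appointment to the Order Jul 16, 2010, so the next rule applies.
Among Oyelaran and Takahashi, by roll number (lower first): Oyelaran (171) before Takahashi (554).
Brennan and Pereira both have date of appointment to the Order Mar 19, 1992, so the next rule applies.
Among Brennan and Pereira, by roll number (lower first): Brennan (520) before Pereira (832).
Order: Bianchi, Castillo, Oyelaran, Takahashi, Brennan, Pereira. So position 6.

6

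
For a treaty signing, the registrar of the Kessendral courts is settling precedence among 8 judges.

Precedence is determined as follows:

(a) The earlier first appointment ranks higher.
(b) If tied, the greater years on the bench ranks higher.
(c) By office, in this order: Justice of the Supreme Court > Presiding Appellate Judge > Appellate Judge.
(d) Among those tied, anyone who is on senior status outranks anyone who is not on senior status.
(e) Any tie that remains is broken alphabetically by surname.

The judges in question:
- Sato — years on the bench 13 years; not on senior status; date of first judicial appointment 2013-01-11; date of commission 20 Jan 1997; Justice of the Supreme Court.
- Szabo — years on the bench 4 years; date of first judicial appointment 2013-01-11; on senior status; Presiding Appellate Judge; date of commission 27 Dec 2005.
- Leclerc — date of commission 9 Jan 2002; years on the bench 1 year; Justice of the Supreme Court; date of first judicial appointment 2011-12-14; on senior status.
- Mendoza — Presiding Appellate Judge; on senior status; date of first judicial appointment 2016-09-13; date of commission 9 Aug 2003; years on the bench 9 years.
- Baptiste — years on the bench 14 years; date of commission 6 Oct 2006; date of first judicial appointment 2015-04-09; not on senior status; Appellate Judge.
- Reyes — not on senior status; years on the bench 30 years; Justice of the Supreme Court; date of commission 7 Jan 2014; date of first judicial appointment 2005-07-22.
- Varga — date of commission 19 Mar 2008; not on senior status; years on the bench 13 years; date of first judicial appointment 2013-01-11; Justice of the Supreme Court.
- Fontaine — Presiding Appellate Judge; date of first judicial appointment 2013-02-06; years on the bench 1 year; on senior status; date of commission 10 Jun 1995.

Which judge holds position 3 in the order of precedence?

Sato

By date of first judicial appointment (earlier first): Reyes (2005-07-22); then Leclerc (2011-12-14); then Sato, Varga and Szabo (each 2013-01-11); then Fontaine (2013-02-06); then Baptiste (2015-04-09); then Mendoza (2016-09-13).
Among Sato, Varga and Szabo, by years on the bench (higher first): Sato and Varga (13 years) before Szabo (4 years).
Sato and Varga are each Justice of the Supreme Court, so the next rule applies.
Sato and Varga are each not on senior status, so the next rule applies.
Among Sato and Varga, alphabetically by surname: Sato before Varga.
Order: Reyes, Leclerc, Sato, Varga, Szabo, Fontaine, Baptiste, Mendoza.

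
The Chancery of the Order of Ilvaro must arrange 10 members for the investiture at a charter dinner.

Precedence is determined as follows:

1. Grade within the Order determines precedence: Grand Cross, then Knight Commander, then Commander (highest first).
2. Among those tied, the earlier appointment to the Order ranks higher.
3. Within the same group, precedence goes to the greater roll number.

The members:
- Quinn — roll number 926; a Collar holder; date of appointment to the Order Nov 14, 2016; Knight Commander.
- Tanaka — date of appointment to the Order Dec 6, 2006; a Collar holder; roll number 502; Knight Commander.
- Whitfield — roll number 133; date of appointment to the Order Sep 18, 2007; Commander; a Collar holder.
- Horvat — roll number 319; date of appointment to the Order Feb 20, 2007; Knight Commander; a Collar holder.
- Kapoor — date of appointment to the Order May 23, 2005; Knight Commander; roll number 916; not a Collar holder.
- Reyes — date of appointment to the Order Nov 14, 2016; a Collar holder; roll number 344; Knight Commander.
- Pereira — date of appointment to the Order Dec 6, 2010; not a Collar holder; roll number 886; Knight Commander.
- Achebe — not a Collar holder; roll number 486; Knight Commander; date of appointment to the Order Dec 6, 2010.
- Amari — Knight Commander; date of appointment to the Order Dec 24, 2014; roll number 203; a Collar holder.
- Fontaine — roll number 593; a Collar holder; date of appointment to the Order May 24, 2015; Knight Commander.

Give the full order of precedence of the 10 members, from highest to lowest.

Kapoor, Tanaka, Horvat, Pereira, Achebe, Amari, Fontaine, Quinn, Reyes, Whitfield

By grade within the Order: Kapoor, Tanaka, Horvat, Pereira, Achebe, Amari, Fontaine, Quinn and Reyes (Knight Commander); then Whitfield (Commander).
Among Kapoor, Tanaka, Horvat, Pereira, Achebe, Amari, Fontaine, Quinn and Reyes, by date of appointment to the Order (earlier first): Kapoor (May 23, 2005) before Tanaka (Dec 6, 2006) before Horvat (Feb 20, 2007) before Pereira and Achebe (Dec 6, 2010) before Amari (Dec 24, 2014) before Fontaine (May 24, 2015) before Quinn and Reyes (Nov 14, 2016).
Among Pereira and Achebe, by roll number (higher first): Pereira (886) before Achebe (486).
Among Quinn and Reyes, by roll number (higher first): Quinn (926) before Reyes (344).
Full order: Kapoor, Tanaka, Horvat, Pereira, Achebe, Amari, Fontaine, Quinn, Reyes, Whitfield.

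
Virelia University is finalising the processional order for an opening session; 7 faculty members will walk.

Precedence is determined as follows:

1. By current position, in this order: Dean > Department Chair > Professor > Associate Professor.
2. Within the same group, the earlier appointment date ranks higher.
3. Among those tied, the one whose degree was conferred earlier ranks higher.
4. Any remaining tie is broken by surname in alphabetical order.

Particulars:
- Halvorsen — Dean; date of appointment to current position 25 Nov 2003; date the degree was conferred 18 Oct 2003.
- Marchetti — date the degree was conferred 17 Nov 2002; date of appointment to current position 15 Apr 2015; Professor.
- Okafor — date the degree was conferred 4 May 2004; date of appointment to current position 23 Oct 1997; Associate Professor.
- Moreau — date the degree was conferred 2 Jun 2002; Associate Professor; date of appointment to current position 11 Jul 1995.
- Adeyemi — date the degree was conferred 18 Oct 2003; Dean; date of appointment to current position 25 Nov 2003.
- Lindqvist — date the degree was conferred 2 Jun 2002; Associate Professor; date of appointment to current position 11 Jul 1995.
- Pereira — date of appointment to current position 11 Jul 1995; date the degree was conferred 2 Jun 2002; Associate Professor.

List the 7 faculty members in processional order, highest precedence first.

Adeyemi, Halvorsen, Marchetti, Lindqvist, Moreau, Pereira, Okafor

By current position: Adeyemi and Halvorsen (Dean); then Marchetti (Professor); then Lindqvist, Moreau, Pereira and Okafor (Associate Professor).
Adeyemi and Halvorsen both have date of appointment to current position 25 Nov 2003, so the next rule applies.
Adeyemi and Halvorsen both have date the degree was conferred 18 Oct 2003, so the next rule applies.
Among Adeyemi and Halvorsen, alphabetically by surname: Adeyemi before Halvorsen.
Among Lindqvist, Moreau, Pereira and Okafor, by date of appointment to current position (earlier first): Lindqvist, Moreau and Pereira (11 Jul 1995) before Okafor (23 Oct 1997).
Lindqvist, Moreau and Pereira all have date the degree was conferred 2 Jun 2002, so the next rule applies.
Among Lindqvist, Moreau and Pereira, alphabetically by surname: Lindqvist before Moreau before Pereira.
Full order: Adeyemi, Halvorsen, Marchetti, Lindqvist, Moreau, Pereira, Okafor.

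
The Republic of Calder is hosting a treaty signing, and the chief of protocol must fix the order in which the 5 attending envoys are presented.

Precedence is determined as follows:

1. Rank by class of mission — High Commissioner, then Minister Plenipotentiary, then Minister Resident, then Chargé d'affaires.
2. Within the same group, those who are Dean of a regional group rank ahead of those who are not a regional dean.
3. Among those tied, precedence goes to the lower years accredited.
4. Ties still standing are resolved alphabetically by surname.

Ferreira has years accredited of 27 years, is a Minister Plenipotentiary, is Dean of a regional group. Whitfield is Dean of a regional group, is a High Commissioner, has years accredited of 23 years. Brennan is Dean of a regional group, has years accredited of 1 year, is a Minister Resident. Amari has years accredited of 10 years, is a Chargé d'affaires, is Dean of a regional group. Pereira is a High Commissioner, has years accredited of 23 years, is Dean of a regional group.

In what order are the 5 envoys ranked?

Pereira, Whitfield, Ferreira, Brennan, Amari

By class of mission: Pereira and Whitfield (High Commissioner); then Ferreira (Minister Plenipotentiary); then Brennan (Minister Resident); then Amari (Chargé d'affaires).
Pereira and Whitfield are each Dean of a regional group, so the next rule applies.
Pereira and Whitfield both have years accredited 23 years, so the next rule applies.
Among Pereira and Whitfield, alphabetically by surname: Pereira before Whitfield.
Full order: Pereira, Whitfield, Ferreira, Brennan, Amari.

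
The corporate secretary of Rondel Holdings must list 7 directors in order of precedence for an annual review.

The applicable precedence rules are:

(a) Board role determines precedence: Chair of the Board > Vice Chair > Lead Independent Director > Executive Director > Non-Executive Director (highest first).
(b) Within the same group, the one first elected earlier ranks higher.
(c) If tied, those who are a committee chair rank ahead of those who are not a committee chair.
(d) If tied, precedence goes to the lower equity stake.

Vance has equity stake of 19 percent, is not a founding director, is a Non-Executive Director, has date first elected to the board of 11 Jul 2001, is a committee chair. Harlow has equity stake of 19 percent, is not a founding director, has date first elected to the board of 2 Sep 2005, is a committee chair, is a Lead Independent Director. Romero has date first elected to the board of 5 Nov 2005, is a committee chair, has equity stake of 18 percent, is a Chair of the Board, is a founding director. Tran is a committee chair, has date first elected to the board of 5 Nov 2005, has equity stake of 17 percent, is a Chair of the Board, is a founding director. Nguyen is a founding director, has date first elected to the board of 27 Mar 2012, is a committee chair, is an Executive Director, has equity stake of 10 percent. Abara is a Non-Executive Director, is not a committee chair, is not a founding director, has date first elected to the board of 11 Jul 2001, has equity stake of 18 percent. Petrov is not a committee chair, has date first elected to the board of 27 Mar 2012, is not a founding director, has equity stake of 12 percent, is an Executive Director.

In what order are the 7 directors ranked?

By board role: Tran and Romero (Chair of the Board); then Harlow (Lead Independent Director); then Nguyen and Petrov (Executive Director); then Vance and Abara (Non-Executive Director).
Tran and Romero both have date first elected to the board 5 Nov 2005, so the next rule applies.
Tran and Romero are each a committee chair, so the next rule applies.
Among Tran and Romero, by equity stake (lower first): Tran (17 percent) before Romero (18 percent).
Nguyen and Petrov both have date first elected to the board 27 Mar 2012, so the next rule applies.
Among Nguyen and Petrov, a committee chair before not a committee chair: Nguyen (a committee chair) before Petrov (not a committee chair).
Vance and Abara both have date first elected to the board 11 Jul 2001, so the next rule applies.
Among Vance and Abara, a committee chair before not a committee chair: Vance (a committee chair) before Abara (not a committee chair).
Full order: Tran, Romero, Harlow, Nguyen, Petrov, Vance, Abara.

Tran, Romero, Harlow, Nguyen, Petrov, Vance, Abara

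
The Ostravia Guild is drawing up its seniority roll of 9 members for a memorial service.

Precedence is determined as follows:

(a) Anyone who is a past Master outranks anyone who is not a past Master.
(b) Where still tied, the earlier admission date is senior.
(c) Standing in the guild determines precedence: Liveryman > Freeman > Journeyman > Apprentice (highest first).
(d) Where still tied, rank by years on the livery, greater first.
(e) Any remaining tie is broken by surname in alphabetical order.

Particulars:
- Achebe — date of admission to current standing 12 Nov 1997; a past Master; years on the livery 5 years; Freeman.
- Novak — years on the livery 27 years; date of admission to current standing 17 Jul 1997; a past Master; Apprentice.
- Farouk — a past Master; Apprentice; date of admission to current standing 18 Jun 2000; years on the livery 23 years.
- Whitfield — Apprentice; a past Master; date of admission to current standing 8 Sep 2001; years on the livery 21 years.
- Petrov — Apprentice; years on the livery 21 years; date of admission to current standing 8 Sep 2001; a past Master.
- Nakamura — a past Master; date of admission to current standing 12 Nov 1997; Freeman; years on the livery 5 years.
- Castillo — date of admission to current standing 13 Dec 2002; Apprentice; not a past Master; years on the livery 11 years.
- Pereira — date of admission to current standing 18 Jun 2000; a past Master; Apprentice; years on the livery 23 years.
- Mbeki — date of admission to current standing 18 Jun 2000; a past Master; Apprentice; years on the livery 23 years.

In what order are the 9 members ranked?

By the first rule: Novak, Achebe, Nakamura, Farouk, Mbeki, Pereira, Petrov and Whitfield (each a past Master); then Castillo (not a past Master).
Among Novak, Achebe, Nakamura, Farouk, Mbeki, Pereira, Petrov and Whitfield, by date of admission to current standing (earlier first): Novak (17 Jul 1997) before Achebe and Nakamura (12 Nov 1997) before Farouk, Mbeki and Pereira (18 Jun 2000) before Petrov and Whitfield (8 Sep 2001).
Achebe and Nakamura are each Freeman, so the next rule applies.
Achebe and Nakamura both have years on the livery 5 years, so the next rule applies.
Among Achebe and Nakamura, alphabetically by surname: Achebe before Nakamura.
Farouk, Mbeki and Pereira are each Apprentice, so the next rule applies.
Farouk, Mbeki and Pereira all have years on the livery 23 years, so the next rule applies.
Among Farouk, Mbeki and Pereira, alphabetically by surname: Farouk before Mbeki before Pereira.
Petrov and Whitfield are each Apprentice, so the next rule applies.
Petrov and Whitfield both have years on the livery 21 years, so the next rule applies.
Among Petrov and Whitfield, alphabetically by surname: Petrov before Whitfield.
Full order: Novak, Achebe, Nakamura, Farouk, Mbeki, Pereira, Petrov, Whitfield, Castillo.

Novak, Achebe, Nakamura, Farouk, Mbeki, Pereira, Petrov, Whitfield, Castillo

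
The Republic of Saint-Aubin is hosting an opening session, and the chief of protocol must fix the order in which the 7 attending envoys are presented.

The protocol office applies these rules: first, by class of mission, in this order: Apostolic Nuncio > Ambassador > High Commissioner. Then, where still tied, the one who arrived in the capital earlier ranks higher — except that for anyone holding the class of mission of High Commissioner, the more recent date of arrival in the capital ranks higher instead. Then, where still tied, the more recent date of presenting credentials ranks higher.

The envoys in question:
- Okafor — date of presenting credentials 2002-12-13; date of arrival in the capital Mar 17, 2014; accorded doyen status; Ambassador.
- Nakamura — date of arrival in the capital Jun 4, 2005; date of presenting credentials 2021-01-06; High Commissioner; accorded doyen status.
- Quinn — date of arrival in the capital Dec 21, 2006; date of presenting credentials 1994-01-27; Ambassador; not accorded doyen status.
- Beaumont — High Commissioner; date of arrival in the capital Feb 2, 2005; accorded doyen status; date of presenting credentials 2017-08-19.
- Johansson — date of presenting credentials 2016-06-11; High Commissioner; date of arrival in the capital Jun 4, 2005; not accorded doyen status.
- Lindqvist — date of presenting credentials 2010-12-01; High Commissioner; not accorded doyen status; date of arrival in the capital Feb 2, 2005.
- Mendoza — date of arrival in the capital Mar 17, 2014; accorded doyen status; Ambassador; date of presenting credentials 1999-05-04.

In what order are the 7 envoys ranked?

By class of mission: Quinn, Okafor and Mendoza (Ambassador); then Nakamura, Johansson, Beaumont and Lindqvist (High Commissioner).
Among Quinn, Okafor and Mendoza, by date of arrival in the capital (earlier first): Quinn (Dec 21, 2006) before Okafor and Mendoza (Mar 17, 2014).
Among Okafor and Mendoza, by date of presenting credentials (later first): Okafor (2002-12-13) before Mendoza (1999-05-04).
Among Nakamura, Johansson, Beaumont and Lindqvist, by date of arrival in the capital (later first) (reversed rule for this group): Nakamura and Johansson (Jun 4, 2005) before Beaumont and Lindqvist (Feb 2, 2005).
Among Nakamura and Johansson, by date of presenting credentials (later first): Nakamura (2021-01-06) before Johansson (2016-06-11).
Among Beaumont and Lindqvist, by date of presenting credentials (later first): Beaumont (2017-08-19) before Lindqvist (2010-12-01).
Full order: Quinn, Okafor, Mendoza, Nakamura, Johansson, Beaumont, Lindqvist.

Quinn, Okafor, Mendoza, Nakamura, Johansson, Beaumont, Lindqvist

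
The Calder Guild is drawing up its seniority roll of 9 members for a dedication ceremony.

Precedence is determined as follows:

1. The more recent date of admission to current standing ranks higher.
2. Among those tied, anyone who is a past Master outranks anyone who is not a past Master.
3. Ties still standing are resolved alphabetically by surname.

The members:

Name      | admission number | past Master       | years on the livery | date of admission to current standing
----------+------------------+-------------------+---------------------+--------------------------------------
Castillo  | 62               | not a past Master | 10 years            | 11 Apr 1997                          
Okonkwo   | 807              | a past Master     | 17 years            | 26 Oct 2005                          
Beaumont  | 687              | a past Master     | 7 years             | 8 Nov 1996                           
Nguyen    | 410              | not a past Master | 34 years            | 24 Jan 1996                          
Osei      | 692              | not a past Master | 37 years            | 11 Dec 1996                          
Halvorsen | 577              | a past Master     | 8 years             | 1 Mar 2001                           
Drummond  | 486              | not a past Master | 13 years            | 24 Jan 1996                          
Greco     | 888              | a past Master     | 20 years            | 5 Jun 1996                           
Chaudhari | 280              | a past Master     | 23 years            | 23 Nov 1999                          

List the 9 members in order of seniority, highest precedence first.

By date of admission to current standing (later first): Okonkwo (26 Oct 2005); then Halvorsen (1 Mar 2001); then Chaudhari (23 Nov 1999); then Castillo (11 Apr 1997); then Osei (11 Dec 1996); then Beaumont (8 Nov 1996); then Greco (5 Jun 1996); then Drummond and Nguyen (both 24 Jan 1996).
Drummond and Nguyen are each not a past Master, so the next rule applies.
Among Drummond and Nguyen, alphabetically by surname: Drummond before Nguyen.
Full order: Okonkwo, Halvorsen, Chaudhari, Castillo, Osei, Beaumont, Greco, Drummond, Nguyen.

Okonkwo, Halvorsen, Chaudhari, Castillo, Osei, Beaumont, Greco, Drummond, Nguyen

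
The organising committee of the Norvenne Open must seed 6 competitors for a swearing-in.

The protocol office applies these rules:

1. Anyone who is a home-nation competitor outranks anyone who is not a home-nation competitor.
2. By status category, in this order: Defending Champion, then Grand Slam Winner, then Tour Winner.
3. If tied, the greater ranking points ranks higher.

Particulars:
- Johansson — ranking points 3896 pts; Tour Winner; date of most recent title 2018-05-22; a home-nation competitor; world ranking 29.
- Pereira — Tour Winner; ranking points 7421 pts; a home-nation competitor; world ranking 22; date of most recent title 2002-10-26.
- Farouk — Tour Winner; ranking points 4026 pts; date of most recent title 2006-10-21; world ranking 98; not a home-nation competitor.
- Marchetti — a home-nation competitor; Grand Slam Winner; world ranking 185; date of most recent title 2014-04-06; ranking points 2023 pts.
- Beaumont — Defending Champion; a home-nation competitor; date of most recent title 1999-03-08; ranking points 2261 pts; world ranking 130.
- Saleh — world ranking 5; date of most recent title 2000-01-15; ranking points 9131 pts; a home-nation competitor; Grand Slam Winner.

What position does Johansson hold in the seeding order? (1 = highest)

By the first rule: Beaumont, Saleh, Marchetti, Pereira and Johansson (each a home-nation competitor); then Farouk (not a home-nation competitor).
Among Beaumont, Saleh, Marchetti, Pereira and Johansson, by status category: Beaumont (Defending Champion) before Saleh and Marchetti (Grand Slam Winner) before Pereira and Johansson (Tour Winner).
Among Saleh and Marchetti, by ranking points (higher first): Saleh (9131 pts) before Marchetti (2023 pts).
Among Pereira and Johansson, by ranking points (higher first): Pereira (7421 pts) before Johansson (3896 pts).
Order: Beaumont, Saleh, Marchetti, Pereira, Johansson, Farouk. So position 5.

5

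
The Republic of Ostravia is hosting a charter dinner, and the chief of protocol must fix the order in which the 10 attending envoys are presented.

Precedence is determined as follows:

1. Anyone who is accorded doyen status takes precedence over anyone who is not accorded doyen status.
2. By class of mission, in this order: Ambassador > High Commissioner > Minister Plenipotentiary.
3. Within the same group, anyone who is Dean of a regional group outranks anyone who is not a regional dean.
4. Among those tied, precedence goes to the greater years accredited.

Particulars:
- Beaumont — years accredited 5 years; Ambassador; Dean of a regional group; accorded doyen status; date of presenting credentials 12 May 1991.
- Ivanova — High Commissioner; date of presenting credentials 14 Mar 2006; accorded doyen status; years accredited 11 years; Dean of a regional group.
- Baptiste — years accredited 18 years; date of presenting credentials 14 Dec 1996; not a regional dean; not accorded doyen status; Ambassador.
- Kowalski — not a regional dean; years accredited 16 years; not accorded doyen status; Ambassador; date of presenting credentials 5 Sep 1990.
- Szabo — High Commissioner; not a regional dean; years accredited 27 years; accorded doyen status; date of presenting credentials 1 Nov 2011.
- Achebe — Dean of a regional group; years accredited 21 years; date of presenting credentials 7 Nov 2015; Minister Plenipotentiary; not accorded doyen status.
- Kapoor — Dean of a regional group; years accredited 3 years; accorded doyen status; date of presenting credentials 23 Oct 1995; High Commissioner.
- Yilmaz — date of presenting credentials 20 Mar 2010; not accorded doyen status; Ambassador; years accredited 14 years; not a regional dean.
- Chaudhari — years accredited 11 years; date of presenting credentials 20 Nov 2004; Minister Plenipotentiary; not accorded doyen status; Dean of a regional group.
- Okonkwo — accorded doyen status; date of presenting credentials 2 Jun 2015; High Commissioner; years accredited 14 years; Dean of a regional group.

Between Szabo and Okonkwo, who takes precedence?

By the first rule: Beaumont, Okonkwo, Ivanova, Kapoor and Szabo (each accorded doyen status); then Baptiste, Kowalski, Yilmaz, Achebe and Chaudhari (each not accorded doyen status).
Among Beaumont, Okonkwo, Ivanova, Kapoor and Szabo, by class of mission: Beaumont (Ambassador) before Okonkwo, Ivanova, Kapoor and Szabo (High Commissioner).
Among Okonkwo, Ivanova, Kapoor and Szabo, Dean of a regional group before not a regional dean: Okonkwo, Ivanova and Kapoor (Dean of a regional group) before Szabo (not a regional dean).
Among Okonkwo, Ivanova and Kapoor, by years accredited (higher first): Okonkwo (14 years) before Ivanova (11 years) before Kapoor (3 years).
Among Baptiste, Kowalski, Yilmaz, Achebe and Chaudhari, by class of mission: Baptiste, Kowalski and Yilmaz (Ambassador) before Achebe and Chaudhari (Minister Plenipotentiary).
Baptiste, Kowalski and Yilmaz are each not a regional dean, so the next rule applies.
Among Baptiste, Kowalski and Yilmaz, by years accredited (higher first): Baptiste (18 years) before Kowalski (16 years) before Yilmaz (14 years).
Achebe and Chaudhari are each Dean of a regional group, so the next rule applies.
Among Achebe and Chaudhari, by years accredited (higher first): Achebe (21 years) before Chaudhari (11 years).
So Okonkwo takes precedence.

Okonkwo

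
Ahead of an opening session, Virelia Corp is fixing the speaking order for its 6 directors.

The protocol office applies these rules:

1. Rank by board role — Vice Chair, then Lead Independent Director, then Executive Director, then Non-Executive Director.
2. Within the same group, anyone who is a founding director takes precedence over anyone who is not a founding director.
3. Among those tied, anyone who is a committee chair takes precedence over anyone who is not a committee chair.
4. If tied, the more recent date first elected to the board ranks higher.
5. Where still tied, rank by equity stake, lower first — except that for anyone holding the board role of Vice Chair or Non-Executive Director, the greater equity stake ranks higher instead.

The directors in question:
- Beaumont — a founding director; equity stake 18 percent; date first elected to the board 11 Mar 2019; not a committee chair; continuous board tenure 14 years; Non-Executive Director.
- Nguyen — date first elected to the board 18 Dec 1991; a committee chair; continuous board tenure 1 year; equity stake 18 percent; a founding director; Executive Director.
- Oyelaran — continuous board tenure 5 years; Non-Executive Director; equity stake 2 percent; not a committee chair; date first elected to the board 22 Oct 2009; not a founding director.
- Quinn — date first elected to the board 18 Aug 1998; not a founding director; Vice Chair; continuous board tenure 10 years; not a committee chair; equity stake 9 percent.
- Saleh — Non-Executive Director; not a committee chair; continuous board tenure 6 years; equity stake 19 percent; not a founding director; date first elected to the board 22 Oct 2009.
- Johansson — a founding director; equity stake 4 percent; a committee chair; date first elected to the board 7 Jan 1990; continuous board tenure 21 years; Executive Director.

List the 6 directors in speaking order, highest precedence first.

Quinn, Nguyen, Johansson, Beaumont, Saleh, Oyelaran

By board role: Quinn (Vice Chair); then Nguyen and Johansson (Executive Director); then Beaumont, Saleh and Oyelaran (Non-Executive Director).
Nguyen and Johansson are each a founding director, so the next rule applies.
Nguyen and Johansson are each a committee chair, so the next rule applies.
Among Nguyen and Johansson, by date first elected to the board (later first): Nguyen (18 Dec 1991) before Johansson (7 Jan 1990).
Among Beaumont, Saleh and Oyelaran, a founding director before not a founding director: Beaumont (a founding director) before Saleh and Oyelaran (not a founding director).
Saleh and Oyelaran are each not a committee chair, so the next rule applies.
Saleh and Oyelaran both have date first elected to the board 22 Oct 2009, so the next rule applies.
Among Saleh and Oyelaran, by equity stake (higher first) (reversed rule for this group): Saleh (19 percent) before Oyelaran (2 percent).
Full order: Quinn, Nguyen, Johansson, Beaumont, Saleh, Oyelaran.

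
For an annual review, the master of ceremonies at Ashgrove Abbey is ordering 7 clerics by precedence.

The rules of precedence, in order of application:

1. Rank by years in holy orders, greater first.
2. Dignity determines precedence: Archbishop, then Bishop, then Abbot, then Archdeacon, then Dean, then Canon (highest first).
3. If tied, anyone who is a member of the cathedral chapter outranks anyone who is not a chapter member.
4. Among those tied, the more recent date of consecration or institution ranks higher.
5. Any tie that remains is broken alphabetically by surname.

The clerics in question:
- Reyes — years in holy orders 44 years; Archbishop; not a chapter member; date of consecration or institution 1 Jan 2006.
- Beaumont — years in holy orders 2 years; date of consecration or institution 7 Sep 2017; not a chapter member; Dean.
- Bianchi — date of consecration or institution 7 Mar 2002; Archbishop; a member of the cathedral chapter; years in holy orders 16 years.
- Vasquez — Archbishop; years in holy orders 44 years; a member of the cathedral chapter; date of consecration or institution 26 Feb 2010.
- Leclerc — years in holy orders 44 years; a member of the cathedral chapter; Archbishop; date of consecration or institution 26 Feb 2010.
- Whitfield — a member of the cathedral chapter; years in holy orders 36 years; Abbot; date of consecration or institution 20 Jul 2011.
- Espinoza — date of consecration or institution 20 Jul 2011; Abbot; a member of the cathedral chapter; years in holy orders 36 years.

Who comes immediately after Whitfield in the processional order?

Bianchi

By years in holy orders (higher first): Leclerc, Vasquez and Reyes (each 44 years); then Espinoza and Whitfield (both 36 years); then Bianchi (16 years); then Beaumont (2 years).
Leclerc, Vasquez and Reyes are each Archbishop, so the next rule applies.
Among Leclerc, Vasquez and Reyes, a member of the cathedral chapter before not a chapter member: Leclerc and Vasquez (a member of the cathedral chapter) before Reyes (not a chapter member).
Leclerc and Vasquez both have date of consecration or institution 26 Feb 2010, so the next rule applies.
Among Leclerc and Vasquez, alphabetically by surname: Leclerc before Vasquez.
Espinoza and Whitfield are each Abbot, so the next rule applies.
Espinoza and Whitfield are each a member of the cathedral chapter, so the next rule applies.
Espinoza and Whitfield both have date of consecration or institution 20 Jul 2011, so the next rule applies.
Among Espinoza and Whitfield, alphabetically by surname: Espinoza before Whitfield.
Order: Leclerc, Vasquez, Reyes, Espinoza, Whitfield, Bianchi, Beaumont.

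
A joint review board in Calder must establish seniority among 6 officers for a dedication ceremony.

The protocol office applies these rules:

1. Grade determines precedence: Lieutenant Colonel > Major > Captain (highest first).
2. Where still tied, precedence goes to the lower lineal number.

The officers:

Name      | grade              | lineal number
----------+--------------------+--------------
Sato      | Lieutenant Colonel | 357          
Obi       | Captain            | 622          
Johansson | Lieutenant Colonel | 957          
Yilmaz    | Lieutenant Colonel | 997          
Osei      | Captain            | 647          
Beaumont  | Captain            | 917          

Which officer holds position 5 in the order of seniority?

Osei

By grade: Sato, Johansson and Yilmaz (Lieutenant Colonel); then Obi, Osei and Beaumont (Captain).
Among Sato, Johansson and Yilmaz, by lineal number (lower first): Sato (357) before Johansson (957) before Yilmaz (997).
Among Obi, Osei and Beaumont, by lineal number (lower first): Obi (622) before Osei (647) before Beaumont (917).
Order: Sato, Johansson, Yilmaz, Obi, Osei, Beaumont.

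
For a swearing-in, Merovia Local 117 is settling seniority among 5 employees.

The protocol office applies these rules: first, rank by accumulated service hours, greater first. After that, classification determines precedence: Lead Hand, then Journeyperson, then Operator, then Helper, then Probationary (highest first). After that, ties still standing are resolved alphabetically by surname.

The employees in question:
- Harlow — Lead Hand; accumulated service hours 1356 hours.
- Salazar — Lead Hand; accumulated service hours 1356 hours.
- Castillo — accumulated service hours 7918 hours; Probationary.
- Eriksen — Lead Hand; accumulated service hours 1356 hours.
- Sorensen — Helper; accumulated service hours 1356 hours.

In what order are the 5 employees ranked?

Castillo, Eriksen, Harlow, Salazar, Sorensen

By accumulated service hours (higher first): Castillo (7918 hours); then Eriksen, Harlow, Salazar and Sorensen (each 1356 hours).
Among Eriksen, Harlow, Salazar and Sorensen, by classification: Eriksen, Harlow and Salazar (Lead Hand) before Sorensen (Helper).
Among Eriksen, Harlow and Salazar, alphabetically by surname: Eriksen before Harlow before Salazar.
Full order: Castillo, Eriksen, Harlow, Salazar, Sorensen.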